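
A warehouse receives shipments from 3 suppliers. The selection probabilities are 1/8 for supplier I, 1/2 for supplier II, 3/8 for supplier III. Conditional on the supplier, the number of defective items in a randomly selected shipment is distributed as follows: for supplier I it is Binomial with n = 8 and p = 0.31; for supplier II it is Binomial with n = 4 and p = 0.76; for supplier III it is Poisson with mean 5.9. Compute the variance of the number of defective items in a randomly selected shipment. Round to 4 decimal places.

4.8927

Per component, I: μ=2.48, E[X²]=7.8616; II: μ=3.04, E[X²]=9.9712; III: μ=5.9, E[X²]=40.71.
E[X] = 0.125·2.48 + 0.5·3.04 + 0.375·5.9 = 4.0425.
E[X²] = 0.125·7.8616 + 0.5·9.9712 + 0.375·40.71 = 21.2345.
Var(X) = E[X²] − (E[X])² = 21.2345 − 16.3418 = 4.89274.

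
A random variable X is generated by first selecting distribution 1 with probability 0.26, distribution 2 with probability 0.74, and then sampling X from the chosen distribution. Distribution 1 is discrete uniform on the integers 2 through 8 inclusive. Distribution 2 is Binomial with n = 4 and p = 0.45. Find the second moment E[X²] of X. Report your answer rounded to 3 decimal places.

10.670

For each component E[X²] = Var + (mean)², giving 1: 29; 2: 4.23.
Overall E[X²] = 0.26·29 + 0.74·4.23 = 10.6702.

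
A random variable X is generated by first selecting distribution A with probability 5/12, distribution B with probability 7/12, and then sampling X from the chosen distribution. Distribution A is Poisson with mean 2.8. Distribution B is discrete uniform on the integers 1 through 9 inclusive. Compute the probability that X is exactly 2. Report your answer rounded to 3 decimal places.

Conditional on each component, P(X = 2): A: 0.238375; B: 0.111111.
By total probability, P(X = 2) = 0.416667·0.238375 + 0.583333·0.111111 = 0.164138.

0.164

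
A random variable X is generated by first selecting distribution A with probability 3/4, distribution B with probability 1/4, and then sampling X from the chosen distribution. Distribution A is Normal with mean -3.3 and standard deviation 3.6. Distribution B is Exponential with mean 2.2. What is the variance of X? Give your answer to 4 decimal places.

Per component, A: μ=-3.3, E[X²]=23.85; B: μ=2.2, E[X²]=9.68.
E[X] = 0.75·-3.3 + 0.25·2.2 = -1.925.
E[X²] = 0.75·23.85 + 0.25·9.68 = 20.3075.
Var(X) = E[X²] − (E[X])² = 20.3075 − 3.70562 = 16.6019.

16.6019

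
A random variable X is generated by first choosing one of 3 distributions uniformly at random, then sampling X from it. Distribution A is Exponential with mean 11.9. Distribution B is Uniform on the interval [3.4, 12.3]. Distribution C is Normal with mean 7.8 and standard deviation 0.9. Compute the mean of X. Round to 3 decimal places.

Component means — A: 11.9; B: 7.85; C: 7.8.
E[X] = 0.333333·11.9 + 0.333333·7.85 + 0.333333·7.8 = 9.18333.

9.183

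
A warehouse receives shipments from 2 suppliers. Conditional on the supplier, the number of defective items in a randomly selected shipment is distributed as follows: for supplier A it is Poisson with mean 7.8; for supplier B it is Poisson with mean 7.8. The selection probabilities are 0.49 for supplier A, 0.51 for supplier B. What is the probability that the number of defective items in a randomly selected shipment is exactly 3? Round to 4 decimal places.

0.0324

Conditional on each supplier, P(X = 3): A: 0.0324068; B: 0.0324068.
By total probability, P(X = 3) = 0.49·0.0324068 + 0.51·0.0324068 = 0.0324068.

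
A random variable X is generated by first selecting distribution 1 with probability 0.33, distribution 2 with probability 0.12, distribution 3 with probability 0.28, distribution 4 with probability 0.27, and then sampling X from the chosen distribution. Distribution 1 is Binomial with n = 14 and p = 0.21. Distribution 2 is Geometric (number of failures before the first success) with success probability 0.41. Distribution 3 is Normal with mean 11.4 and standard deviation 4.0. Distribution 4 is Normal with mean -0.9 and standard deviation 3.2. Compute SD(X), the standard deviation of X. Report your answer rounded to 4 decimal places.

5.6033

Per component, 1: μ=2.94, E[X²]=10.9662; 2: μ=1.43902, E[X²]=5.58061; 3: μ=11.4, E[X²]=145.96; 4: μ=-0.9, E[X²]=11.05.
E[X] = 0.33·2.94 + 0.12·1.43902 + 0.28·11.4 + 0.27·-0.9 = 4.09188.
E[X²] = 0.33·10.9662 + 0.12·5.58061 + 0.28·145.96 + 0.27·11.05 = 48.1408.
Var(X) = E[X²] − (E[X])² = 48.1408 − 16.7435 = 31.3973.
SD(X) = √31.3973 = 5.60333.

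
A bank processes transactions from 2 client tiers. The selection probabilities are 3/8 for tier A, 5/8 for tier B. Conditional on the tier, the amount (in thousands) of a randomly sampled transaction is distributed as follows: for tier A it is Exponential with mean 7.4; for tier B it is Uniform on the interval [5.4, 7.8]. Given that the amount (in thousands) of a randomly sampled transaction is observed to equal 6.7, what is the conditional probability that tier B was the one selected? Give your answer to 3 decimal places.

0.927

Likelihoods f(6.7 | ·): A: 0.0546457; B: 0.416667.
Posterior ∝ prior × likelihood. Numerator for B: 0.625·0.416667 = 0.260417.
Normalizing constant: 0.375·0.0546457 + 0.625·0.416667 = 0.280909.
P(B | observation) = 0.260417 / 0.280909 = 0.927051.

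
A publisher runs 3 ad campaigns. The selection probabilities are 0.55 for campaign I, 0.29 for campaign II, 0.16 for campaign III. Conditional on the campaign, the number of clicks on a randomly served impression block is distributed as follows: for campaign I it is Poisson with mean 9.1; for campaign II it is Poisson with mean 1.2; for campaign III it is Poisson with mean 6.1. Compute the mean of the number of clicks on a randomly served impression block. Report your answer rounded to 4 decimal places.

6.3290

Component means — I: 9.1; II: 1.2; III: 6.1.
E[X] = 0.55·9.1 + 0.29·1.2 + 0.16·6.1 = 6.329.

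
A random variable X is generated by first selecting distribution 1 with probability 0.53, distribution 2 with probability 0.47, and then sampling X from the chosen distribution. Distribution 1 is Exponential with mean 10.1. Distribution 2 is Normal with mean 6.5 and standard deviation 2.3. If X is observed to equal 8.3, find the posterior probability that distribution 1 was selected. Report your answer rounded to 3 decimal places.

0.278

Likelihoods f(8.3 | ·): 1: 0.0435294; 2: 0.127698.
Posterior ∝ prior × likelihood. Numerator for 1: 0.53·0.0435294 = 0.0230706.
Normalizing constant: 0.53·0.0435294 + 0.47·0.127698 = 0.0830887.
P(1 | observation) = 0.0230706 / 0.0830887 = 0.277662.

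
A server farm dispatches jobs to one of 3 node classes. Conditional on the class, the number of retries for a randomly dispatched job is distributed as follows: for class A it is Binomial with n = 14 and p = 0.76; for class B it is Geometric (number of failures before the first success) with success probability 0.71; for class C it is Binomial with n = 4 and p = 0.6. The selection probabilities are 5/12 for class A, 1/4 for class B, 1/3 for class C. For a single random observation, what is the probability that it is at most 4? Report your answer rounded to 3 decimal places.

Conditional on each class, P(X ≤ 4): A: 0.000238068; B: 0.997949; C: 1.
By total probability, P(X ≤ 4) = 0.416667·0.000238068 + 0.25·0.997949 + 0.333333·1 = 0.58292.

0.583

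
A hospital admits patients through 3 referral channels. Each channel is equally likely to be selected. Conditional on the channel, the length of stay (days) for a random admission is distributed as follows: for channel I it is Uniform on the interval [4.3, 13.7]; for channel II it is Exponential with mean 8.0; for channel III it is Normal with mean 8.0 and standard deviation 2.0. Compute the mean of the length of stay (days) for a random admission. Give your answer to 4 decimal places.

Component means — I: 9; II: 8; III: 8.
E[X] = 0.333333·9 + 0.333333·8 + 0.333333·8 = 8.33333.

8.3333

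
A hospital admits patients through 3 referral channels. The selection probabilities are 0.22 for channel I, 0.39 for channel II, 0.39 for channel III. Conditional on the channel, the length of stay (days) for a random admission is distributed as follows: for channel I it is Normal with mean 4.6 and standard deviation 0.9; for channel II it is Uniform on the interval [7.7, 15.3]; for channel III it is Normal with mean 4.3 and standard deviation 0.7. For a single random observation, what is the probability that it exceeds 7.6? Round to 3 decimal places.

0.390

Conditional on each channel, P(X > 7.6): I: 0.00042906; II: 1; III: 1.2128e-06.
By total probability, P(X > 7.6) = 0.22·0.00042906 + 0.39·1 + 0.39·1.2128e-06 = 0.390095.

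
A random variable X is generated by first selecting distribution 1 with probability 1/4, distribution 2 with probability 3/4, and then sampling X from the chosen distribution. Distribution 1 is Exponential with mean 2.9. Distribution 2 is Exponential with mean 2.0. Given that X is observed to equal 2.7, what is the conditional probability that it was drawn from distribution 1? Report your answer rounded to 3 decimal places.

Likelihoods f(2.7 | ·): 1: 0.135912; 2: 0.12962.
Posterior ∝ prior × likelihood. Numerator for 1: 0.25·0.135912 = 0.0339781.
Normalizing constant: 0.25·0.135912 + 0.75·0.12962 = 0.131193.
P(1 | observation) = 0.0339781 / 0.131193 = 0.258993.

0.259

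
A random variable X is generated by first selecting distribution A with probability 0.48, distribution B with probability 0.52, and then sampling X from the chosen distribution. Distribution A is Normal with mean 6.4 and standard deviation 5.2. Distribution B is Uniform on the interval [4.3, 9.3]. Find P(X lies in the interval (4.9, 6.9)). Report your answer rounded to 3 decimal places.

Conditional on each component, P(4.9 < X < 6.9): A: 0.151804; B: 0.4.
By total probability, P(4.9 < X < 6.9) = 0.48·0.151804 + 0.52·0.4 = 0.280866.

0.281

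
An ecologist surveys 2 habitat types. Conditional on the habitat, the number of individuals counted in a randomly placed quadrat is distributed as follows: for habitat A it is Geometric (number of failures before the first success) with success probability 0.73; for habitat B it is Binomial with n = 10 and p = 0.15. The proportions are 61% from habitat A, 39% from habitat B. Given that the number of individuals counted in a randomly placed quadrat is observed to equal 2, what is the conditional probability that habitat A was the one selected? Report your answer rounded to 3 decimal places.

0.232

Likelihoods P(X=2 | ·): A: 0.053217; B: 0.275897.
Posterior ∝ prior × likelihood. Numerator for A: 0.61·0.053217 = 0.0324624.
Normalizing constant: 0.61·0.053217 + 0.39·0.275897 = 0.140062.
P(A | observation) = 0.0324624 / 0.140062 = 0.231771.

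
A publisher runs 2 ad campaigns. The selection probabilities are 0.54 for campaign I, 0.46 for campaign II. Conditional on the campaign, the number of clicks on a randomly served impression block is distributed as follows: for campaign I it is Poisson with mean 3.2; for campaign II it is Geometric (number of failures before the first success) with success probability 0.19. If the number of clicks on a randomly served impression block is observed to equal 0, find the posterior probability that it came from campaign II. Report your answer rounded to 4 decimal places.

Likelihoods P(X=0 | ·): I: 0.0407622; II: 0.19.
Posterior ∝ prior × likelihood. Numerator for II: 0.46·0.19 = 0.0874.
Normalizing constant: 0.54·0.0407622 + 0.46·0.19 = 0.109412.
P(II | observation) = 0.0874 / 0.109412 = 0.798818.

0.7988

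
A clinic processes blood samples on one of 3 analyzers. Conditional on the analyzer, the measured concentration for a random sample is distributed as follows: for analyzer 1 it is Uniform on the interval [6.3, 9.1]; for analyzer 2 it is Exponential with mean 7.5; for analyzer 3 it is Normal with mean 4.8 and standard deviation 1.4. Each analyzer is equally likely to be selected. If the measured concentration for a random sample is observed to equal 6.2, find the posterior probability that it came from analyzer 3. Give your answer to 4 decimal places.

0.7477

Likelihoods f(6.2 | ·): 1: 0; 2: 0.058334; 3: 0.172836.
Posterior ∝ prior × likelihood. Numerator for 3: 0.333333·0.172836 = 0.0576121.
Normalizing constant: 0.333333·0 + 0.333333·0.058334 + 0.333333·0.172836 = 0.0770568.
P(3 | observation) = 0.0576121 / 0.0770568 = 0.747658.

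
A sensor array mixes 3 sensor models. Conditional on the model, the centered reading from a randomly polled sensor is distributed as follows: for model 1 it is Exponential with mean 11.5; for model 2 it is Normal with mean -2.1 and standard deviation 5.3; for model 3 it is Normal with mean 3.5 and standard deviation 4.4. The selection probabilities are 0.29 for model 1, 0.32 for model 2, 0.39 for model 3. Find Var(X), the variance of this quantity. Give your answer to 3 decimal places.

Per component, 1: μ=11.5, E[X²]=264.5; 2: μ=-2.1, E[X²]=32.5; 3: μ=3.5, E[X²]=31.61.
E[X] = 0.29·11.5 + 0.32·-2.1 + 0.39·3.5 = 4.028.
E[X²] = 0.29·264.5 + 0.32·32.5 + 0.39·31.61 = 99.4329.
Var(X) = E[X²] − (E[X])² = 99.4329 − 16.2248 = 83.2081.

83.208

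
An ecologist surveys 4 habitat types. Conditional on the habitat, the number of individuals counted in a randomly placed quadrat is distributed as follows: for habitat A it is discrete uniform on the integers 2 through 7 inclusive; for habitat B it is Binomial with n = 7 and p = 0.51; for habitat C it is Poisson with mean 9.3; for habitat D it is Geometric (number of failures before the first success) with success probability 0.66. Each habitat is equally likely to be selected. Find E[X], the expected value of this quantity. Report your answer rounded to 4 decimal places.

Component means — A: 4.5; B: 3.57; C: 9.3; D: 0.515152.
E[X] = 0.25·4.5 + 0.25·3.57 + 0.25·9.3 + 0.25·0.515152 = 4.47129.

4.4713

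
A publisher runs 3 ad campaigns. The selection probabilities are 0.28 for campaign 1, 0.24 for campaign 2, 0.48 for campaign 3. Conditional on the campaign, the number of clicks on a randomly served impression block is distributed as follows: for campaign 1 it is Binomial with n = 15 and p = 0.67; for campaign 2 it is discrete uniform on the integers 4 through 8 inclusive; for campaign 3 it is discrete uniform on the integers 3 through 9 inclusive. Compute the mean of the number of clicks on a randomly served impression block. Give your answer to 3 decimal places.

Component means — 1: 10.05; 2: 6; 3: 6.
E[X] = 0.28·10.05 + 0.24·6 + 0.48·6 = 7.134.

7.134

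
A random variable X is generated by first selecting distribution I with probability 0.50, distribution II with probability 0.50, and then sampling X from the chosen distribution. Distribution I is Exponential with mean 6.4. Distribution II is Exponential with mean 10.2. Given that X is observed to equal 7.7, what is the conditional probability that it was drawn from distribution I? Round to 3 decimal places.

0.504

Likelihoods f(7.7 | ·): I: 0.0469148; II: 0.046084.
Posterior ∝ prior × likelihood. Numerator for I: 0.5·0.0469148 = 0.0234574.
Normalizing constant: 0.5·0.0469148 + 0.5·0.046084 = 0.0464994.
P(I | observation) = 0.0234574 / 0.0464994 = 0.504467.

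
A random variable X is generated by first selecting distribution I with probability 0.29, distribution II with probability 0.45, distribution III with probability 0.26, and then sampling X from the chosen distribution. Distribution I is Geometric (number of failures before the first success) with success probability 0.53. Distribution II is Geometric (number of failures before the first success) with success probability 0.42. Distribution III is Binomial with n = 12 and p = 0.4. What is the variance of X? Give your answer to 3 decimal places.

Per component, I: μ=0.886792, E[X²]=2.45959; II: μ=1.38095, E[X²]=5.19501; III: μ=4.8, E[X²]=25.92.
E[X] = 0.29·0.886792 + 0.45·1.38095 + 0.26·4.8 = 2.1266.
E[X²] = 0.29·2.45959 + 0.45·5.19501 + 0.26·25.92 = 9.79024.
Var(X) = E[X²] − (E[X])² = 9.79024 − 4.52242 = 5.26782.

5.268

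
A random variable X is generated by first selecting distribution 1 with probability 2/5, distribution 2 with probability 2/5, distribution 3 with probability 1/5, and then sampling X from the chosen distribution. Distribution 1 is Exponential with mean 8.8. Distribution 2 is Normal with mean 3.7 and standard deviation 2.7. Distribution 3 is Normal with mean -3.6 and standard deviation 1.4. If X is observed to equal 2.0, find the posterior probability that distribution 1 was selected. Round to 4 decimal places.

0.4275

Likelihoods f(2.0 | ·): 1: 0.0905345; 2: 0.121189; 3: 9.5593e-05.
Posterior ∝ prior × likelihood. Numerator for 1: 0.4·0.0905345 = 0.0362138.
Normalizing constant: 0.4·0.0905345 + 0.4·0.121189 + 0.2·9.5593e-05 = 0.0847084.
P(1 | observation) = 0.0362138 / 0.0847084 = 0.427511.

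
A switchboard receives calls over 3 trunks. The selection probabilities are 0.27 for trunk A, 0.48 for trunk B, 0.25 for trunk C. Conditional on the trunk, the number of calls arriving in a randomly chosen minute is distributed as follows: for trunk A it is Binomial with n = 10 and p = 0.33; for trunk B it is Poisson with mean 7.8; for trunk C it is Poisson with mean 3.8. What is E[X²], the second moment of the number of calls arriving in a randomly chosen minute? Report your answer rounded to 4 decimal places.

For each component E[X²] = Var + (mean)², giving A: 13.101; B: 68.64; C: 18.24.
Overall E[X²] = 0.27·13.101 + 0.48·68.64 + 0.25·18.24 = 41.0445.

41.0445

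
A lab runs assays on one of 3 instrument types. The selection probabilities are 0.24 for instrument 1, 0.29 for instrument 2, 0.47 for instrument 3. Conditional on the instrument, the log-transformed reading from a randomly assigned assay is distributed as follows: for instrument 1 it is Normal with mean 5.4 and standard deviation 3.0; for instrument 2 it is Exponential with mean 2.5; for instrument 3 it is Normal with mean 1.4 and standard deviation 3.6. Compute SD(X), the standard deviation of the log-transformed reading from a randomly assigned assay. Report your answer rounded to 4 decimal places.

Per component, 1: μ=5.4, E[X²]=38.16; 2: μ=2.5, E[X²]=12.5; 3: μ=1.4, E[X²]=14.92.
E[X] = 0.24·5.4 + 0.29·2.5 + 0.47·1.4 = 2.679.
E[X²] = 0.24·38.16 + 0.29·12.5 + 0.47·14.92 = 19.7958.
Var(X) = E[X²] − (E[X])² = 19.7958 − 7.17704 = 12.6188.
SD(X) = √12.6188 = 3.55229.

3.5523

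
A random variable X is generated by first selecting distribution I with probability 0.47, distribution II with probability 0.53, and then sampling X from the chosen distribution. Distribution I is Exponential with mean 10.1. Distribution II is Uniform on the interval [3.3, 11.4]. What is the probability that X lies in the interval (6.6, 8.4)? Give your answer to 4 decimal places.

0.1577

Conditional on each component, P(6.6 < X < 8.4): I: 0.0849239; II: 0.222222.
By total probability, P(6.6 < X < 8.4) = 0.47·0.0849239 + 0.53·0.222222 = 0.157692.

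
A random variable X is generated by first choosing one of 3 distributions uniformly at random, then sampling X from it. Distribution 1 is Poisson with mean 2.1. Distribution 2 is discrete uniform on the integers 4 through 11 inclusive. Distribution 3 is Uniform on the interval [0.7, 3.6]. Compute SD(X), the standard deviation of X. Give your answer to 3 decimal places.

3.017

Per component, 1: μ=2.1, E[X²]=6.51; 2: μ=7.5, E[X²]=61.5; 3: μ=2.15, E[X²]=5.32333.
E[X] = 0.333333·2.1 + 0.333333·7.5 + 0.333333·2.15 = 3.91667.
E[X²] = 0.333333·6.51 + 0.333333·61.5 + 0.333333·5.32333 = 24.4444.
Var(X) = E[X²] − (E[X])² = 24.4444 − 15.3403 = 9.10417.
SD(X) = √9.10417 = 3.01731.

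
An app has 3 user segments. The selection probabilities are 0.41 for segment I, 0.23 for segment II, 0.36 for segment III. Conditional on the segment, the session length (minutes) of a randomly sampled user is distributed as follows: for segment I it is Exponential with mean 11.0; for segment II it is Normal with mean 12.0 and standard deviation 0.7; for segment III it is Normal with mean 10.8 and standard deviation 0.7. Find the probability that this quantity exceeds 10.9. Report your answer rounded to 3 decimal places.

0.528

Conditional on each segment, P(X > 10.9): I: 0.371239; II: 0.941958; III: 0.443202.
By total probability, P(X > 10.9) = 0.41·0.371239 + 0.23·0.941958 + 0.36·0.443202 = 0.528411.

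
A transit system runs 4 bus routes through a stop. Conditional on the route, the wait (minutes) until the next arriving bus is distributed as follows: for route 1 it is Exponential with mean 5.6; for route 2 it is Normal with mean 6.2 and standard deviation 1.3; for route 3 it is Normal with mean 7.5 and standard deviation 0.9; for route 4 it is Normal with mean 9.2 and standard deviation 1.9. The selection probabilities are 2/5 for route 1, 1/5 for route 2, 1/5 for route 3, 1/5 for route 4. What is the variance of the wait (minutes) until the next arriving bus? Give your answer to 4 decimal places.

Per component, 1: μ=5.6, E[X²]=62.72; 2: μ=6.2, E[X²]=40.13; 3: μ=7.5, E[X²]=57.06; 4: μ=9.2, E[X²]=88.25.
E[X] = 0.4·5.6 + 0.2·6.2 + 0.2·7.5 + 0.2·9.2 = 6.82.
E[X²] = 0.4·62.72 + 0.2·40.13 + 0.2·57.06 + 0.2·88.25 = 62.176.
Var(X) = E[X²] − (E[X])² = 62.176 − 46.5124 = 15.6636.

15.6636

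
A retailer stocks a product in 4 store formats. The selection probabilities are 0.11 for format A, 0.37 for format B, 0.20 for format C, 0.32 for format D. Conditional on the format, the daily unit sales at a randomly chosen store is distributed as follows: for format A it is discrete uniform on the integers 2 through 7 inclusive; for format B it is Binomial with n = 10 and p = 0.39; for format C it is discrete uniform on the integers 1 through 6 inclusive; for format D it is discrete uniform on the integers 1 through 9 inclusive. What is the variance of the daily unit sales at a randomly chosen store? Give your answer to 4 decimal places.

4.2623

Per component, A: μ=4.5, E[X²]=23.1667; B: μ=3.9, E[X²]=17.589; C: μ=3.5, E[X²]=15.1667; D: μ=5, E[X²]=31.6667.
E[X] = 0.11·4.5 + 0.37·3.9 + 0.2·3.5 + 0.32·5 = 4.238.
E[X²] = 0.11·23.1667 + 0.37·17.589 + 0.2·15.1667 + 0.32·31.6667 = 22.2229.
Var(X) = E[X²] − (E[X])² = 22.2229 − 17.9606 = 4.26229.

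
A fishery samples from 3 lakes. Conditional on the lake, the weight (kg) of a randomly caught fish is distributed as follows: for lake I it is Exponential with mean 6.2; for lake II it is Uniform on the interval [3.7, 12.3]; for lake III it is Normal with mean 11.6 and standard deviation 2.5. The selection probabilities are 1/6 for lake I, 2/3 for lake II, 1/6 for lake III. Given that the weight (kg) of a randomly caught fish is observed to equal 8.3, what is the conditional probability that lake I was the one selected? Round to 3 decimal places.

0.074

Likelihoods f(8.3 | ·): I: 0.0422877; II: 0.116279; III: 0.0667748.
Posterior ∝ prior × likelihood. Numerator for I: 0.166667·0.0422877 = 0.00704795.
Normalizing constant: 0.166667·0.0422877 + 0.666667·0.116279 + 0.166667·0.0667748 = 0.0956965.
P(I | observation) = 0.00704795 / 0.0956965 = 0.073649.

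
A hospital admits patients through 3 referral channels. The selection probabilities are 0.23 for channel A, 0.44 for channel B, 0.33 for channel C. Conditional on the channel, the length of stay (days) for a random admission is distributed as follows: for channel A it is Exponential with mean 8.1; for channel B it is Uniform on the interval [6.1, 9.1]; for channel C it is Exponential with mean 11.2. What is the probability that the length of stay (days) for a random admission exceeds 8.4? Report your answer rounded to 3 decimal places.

Conditional on each channel, P(X > 8.4): A: 0.354504; B: 0.233333; C: 0.472367.
By total probability, P(X > 8.4) = 0.23·0.354504 + 0.44·0.233333 + 0.33·0.472367 = 0.340083.

0.340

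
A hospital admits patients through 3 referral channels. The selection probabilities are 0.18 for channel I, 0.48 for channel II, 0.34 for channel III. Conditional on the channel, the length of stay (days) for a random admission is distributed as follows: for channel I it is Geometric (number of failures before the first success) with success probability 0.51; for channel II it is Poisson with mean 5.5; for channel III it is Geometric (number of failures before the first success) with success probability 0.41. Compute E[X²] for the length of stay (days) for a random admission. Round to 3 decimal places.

19.563

For each component E[X²] = Var + (mean)², giving I: 2.807; II: 35.75; III: 5.58061.
Overall E[X²] = 0.18·2.807 + 0.48·35.75 + 0.34·5.58061 = 19.5627.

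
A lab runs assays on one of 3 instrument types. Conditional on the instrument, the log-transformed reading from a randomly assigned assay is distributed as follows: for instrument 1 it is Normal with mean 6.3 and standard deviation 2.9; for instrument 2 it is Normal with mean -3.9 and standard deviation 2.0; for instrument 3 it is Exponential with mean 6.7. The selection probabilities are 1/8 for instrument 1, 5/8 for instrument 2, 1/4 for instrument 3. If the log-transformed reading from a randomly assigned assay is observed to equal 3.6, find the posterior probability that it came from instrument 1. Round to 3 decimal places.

Likelihoods f(3.6 | ·): 1: 0.0891833; 2: 0.000176298; 3: 0.0872113.
Posterior ∝ prior × likelihood. Numerator for 1: 0.125·0.0891833 = 0.0111479.
Normalizing constant: 0.125·0.0891833 + 0.625·0.000176298 + 0.25·0.0872113 = 0.0330609.
P(1 | observation) = 0.0111479 / 0.0330609 = 0.337193.

0.337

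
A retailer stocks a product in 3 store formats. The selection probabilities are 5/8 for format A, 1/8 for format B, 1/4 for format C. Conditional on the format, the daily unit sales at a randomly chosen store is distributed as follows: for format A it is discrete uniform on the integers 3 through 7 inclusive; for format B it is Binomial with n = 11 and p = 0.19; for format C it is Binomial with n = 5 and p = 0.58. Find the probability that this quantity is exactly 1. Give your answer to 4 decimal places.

Conditional on each format, P(X = 1): A: 0; B: 0.254095; C: 0.0902392.
By total probability, P(X = 1) = 0.625·0 + 0.125·0.254095 + 0.25·0.0902392 = 0.0543217.

0.0543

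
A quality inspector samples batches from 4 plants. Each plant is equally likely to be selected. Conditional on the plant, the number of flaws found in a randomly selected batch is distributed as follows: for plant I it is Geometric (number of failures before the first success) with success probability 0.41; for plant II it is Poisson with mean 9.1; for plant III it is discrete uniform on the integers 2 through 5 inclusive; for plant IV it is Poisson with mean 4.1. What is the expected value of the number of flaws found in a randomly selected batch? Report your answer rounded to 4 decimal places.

4.5348

Component means — I: 1.43902; II: 9.1; III: 3.5; IV: 4.1.
E[X] = 0.25·1.43902 + 0.25·9.1 + 0.25·3.5 + 0.25·4.1 = 4.53476.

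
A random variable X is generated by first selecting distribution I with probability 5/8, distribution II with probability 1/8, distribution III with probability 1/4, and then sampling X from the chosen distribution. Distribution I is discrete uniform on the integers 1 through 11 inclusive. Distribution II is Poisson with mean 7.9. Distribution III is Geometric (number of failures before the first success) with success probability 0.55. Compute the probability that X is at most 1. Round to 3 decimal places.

Conditional on each component, P(X ≤ 1): I: 0.0909091; II: 0.00329962; III: 0.7975.
By total probability, P(X ≤ 1) = 0.625·0.0909091 + 0.125·0.00329962 + 0.25·0.7975 = 0.256606.

0.257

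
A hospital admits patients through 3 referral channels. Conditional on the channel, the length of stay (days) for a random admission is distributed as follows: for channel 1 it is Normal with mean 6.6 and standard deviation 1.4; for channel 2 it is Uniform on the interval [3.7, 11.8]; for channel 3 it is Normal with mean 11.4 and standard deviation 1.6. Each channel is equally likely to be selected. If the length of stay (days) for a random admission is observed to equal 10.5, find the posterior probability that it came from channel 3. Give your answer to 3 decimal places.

Likelihoods f(10.5 | ·): 1: 0.00588403; 2: 0.123457; 3: 0.212855.
Posterior ∝ prior × likelihood. Numerator for 3: 0.333333·0.212855 = 0.0709516.
Normalizing constant: 0.333333·0.00588403 + 0.333333·0.123457 + 0.333333·0.212855 = 0.114065.
P(3 | observation) = 0.0709516 / 0.114065 = 0.622027.

0.622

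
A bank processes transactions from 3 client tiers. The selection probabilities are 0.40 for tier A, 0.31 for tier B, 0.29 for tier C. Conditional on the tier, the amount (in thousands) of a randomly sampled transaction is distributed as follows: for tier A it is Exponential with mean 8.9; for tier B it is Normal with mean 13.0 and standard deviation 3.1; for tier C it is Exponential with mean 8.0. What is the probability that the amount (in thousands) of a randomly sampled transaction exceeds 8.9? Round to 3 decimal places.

Conditional on each tier, P(X > 8.9): A: 0.367879; B: 0.907013; C: 0.328736.
By total probability, P(X > 8.9) = 0.4·0.367879 + 0.31·0.907013 + 0.29·0.328736 = 0.523659.

0.524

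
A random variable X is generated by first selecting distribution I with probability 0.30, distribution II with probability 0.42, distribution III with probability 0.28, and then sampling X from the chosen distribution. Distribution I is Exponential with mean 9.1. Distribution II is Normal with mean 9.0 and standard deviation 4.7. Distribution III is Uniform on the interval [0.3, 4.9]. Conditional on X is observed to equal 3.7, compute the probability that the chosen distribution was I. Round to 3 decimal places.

0.216

Likelihoods f(3.7 | ·): I: 0.0731775; II: 0.0449453; III: 0.217391.
Posterior ∝ prior × likelihood. Numerator for I: 0.3·0.0731775 = 0.0219532.
Normalizing constant: 0.3·0.0731775 + 0.42·0.0449453 + 0.28·0.217391 = 0.1017.
P(I | observation) = 0.0219532 / 0.1017 = 0.215863.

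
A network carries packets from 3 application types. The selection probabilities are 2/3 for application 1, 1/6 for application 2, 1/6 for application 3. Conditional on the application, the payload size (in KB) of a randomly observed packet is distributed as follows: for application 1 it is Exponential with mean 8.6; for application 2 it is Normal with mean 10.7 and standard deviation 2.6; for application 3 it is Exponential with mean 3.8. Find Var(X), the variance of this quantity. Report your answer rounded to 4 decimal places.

Per component, 1: μ=8.6, E[X²]=147.92; 2: μ=10.7, E[X²]=121.25; 3: μ=3.8, E[X²]=28.88.
E[X] = 0.666667·8.6 + 0.166667·10.7 + 0.166667·3.8 = 8.15.
E[X²] = 0.666667·147.92 + 0.166667·121.25 + 0.166667·28.88 = 123.635.
Var(X) = E[X²] − (E[X])² = 123.635 − 66.4225 = 57.2125.

57.2125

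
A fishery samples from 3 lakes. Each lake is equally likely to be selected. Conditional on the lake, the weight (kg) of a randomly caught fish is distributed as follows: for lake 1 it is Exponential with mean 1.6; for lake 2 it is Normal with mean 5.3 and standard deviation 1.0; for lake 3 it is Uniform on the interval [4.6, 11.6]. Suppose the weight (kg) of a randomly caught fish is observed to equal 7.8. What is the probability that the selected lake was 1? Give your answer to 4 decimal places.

0.0289

Likelihoods f(7.8 | ·): 1: 0.00477193; 2: 0.0175283; 3: 0.142857.
Posterior ∝ prior × likelihood. Numerator for 1: 0.333333·0.00477193 = 0.00159064.
Normalizing constant: 0.333333·0.00477193 + 0.333333·0.0175283 + 0.333333·0.142857 = 0.0550525.
P(1 | observation) = 0.00159064 / 0.0550525 = 0.0288933.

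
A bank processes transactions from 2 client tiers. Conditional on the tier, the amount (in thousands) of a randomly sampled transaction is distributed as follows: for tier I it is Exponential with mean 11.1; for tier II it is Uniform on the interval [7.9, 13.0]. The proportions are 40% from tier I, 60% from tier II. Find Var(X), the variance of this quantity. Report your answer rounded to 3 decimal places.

50.686

Per component, I: μ=11.1, E[X²]=246.42; II: μ=10.45, E[X²]=111.37.
E[X] = 0.4·11.1 + 0.6·10.45 = 10.71.
E[X²] = 0.4·246.42 + 0.6·111.37 = 165.39.
Var(X) = E[X²] − (E[X])² = 165.39 − 114.704 = 50.6859.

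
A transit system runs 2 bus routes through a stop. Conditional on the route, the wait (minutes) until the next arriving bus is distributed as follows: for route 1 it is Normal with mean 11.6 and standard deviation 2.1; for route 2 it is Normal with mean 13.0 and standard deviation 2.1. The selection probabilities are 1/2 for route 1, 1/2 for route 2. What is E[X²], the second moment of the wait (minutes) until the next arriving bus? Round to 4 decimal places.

156.1900

For each component E[X²] = Var + (mean)², giving 1: 138.97; 2: 173.41.
Overall E[X²] = 0.5·138.97 + 0.5·173.41 = 156.19.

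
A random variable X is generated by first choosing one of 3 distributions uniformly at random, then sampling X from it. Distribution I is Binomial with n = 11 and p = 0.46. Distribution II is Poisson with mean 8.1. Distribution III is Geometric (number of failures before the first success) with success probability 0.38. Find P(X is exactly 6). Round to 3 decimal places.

0.114

Conditional on each component, P(X = 6): I: 0.200982; II: 0.119067; III: 0.0215841.
By total probability, P(X = 6) = 0.333333·0.200982 + 0.333333·0.119067 + 0.333333·0.0215841 = 0.113878.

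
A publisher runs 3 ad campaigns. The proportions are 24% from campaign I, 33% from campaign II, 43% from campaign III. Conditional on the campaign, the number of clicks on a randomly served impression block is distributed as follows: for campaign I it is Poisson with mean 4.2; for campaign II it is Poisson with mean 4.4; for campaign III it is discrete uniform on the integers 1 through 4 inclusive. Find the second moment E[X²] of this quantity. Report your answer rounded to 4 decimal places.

For each component E[X²] = Var + (mean)², giving I: 21.84; II: 23.76; III: 7.5.
Overall E[X²] = 0.24·21.84 + 0.33·23.76 + 0.43·7.5 = 16.3074.

16.3074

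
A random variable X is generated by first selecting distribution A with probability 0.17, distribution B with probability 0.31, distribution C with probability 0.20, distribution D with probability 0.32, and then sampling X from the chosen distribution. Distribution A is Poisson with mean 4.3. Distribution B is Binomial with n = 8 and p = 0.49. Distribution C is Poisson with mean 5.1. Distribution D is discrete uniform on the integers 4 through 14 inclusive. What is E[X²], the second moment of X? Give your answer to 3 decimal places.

For each component E[X²] = Var + (mean)², giving A: 22.79; B: 17.3656; C: 31.11; D: 91.
Overall E[X²] = 0.17·22.79 + 0.31·17.3656 + 0.2·31.11 + 0.32·91 = 44.5996.

44.600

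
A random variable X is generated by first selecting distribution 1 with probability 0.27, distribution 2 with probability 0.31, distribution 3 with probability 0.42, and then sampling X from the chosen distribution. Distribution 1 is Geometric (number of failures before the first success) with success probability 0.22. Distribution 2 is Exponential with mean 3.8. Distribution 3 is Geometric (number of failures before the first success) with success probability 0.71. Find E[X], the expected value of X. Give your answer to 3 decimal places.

Component means — 1: 3.54545; 2: 3.8; 3: 0.408451.
E[X] = 0.27·3.54545 + 0.31·3.8 + 0.42·0.408451 = 2.30682.

2.307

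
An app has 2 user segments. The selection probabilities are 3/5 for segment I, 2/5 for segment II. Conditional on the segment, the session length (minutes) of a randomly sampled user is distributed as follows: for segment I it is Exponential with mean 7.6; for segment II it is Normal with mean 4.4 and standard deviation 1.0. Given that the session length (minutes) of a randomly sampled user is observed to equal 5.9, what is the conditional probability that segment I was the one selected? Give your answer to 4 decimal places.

0.4122

Likelihoods f(5.9 | ·): I: 0.0605392; II: 0.129518.
Posterior ∝ prior × likelihood. Numerator for I: 0.6·0.0605392 = 0.0363235.
Normalizing constant: 0.6·0.0605392 + 0.4·0.129518 = 0.0881306.
P(I | observation) = 0.0363235 / 0.0881306 = 0.412156.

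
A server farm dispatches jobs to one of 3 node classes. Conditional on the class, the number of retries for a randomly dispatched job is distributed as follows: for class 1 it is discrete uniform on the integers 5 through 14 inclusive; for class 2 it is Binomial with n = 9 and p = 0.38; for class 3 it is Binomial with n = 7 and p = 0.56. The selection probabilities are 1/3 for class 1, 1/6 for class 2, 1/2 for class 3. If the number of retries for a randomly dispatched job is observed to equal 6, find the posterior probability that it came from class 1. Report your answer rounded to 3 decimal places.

Likelihoods P(X=6 | ·): 1: 0.1; 2: 0.0602776; 3: 0.0949902.
Posterior ∝ prior × likelihood. Numerator for 1: 0.333333·0.1 = 0.0333333.
Normalizing constant: 0.333333·0.1 + 0.166667·0.0602776 + 0.5·0.0949902 = 0.0908747.
P(1 | observation) = 0.0333333 / 0.0908747 = 0.366805.

0.367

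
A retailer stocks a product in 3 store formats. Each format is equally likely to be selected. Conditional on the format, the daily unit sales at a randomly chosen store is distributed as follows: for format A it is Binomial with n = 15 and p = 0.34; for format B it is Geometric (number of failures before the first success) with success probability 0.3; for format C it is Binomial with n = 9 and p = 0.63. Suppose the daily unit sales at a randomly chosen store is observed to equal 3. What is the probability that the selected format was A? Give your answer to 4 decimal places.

0.4380

Likelihoods P(X=3 | ·): A: 0.122173; B: 0.1029; C: 0.0538904.
Posterior ∝ prior × likelihood. Numerator for A: 0.333333·0.122173 = 0.0407243.
Normalizing constant: 0.333333·0.122173 + 0.333333·0.1029 + 0.333333·0.0538904 = 0.0929878.
P(A | observation) = 0.0407243 / 0.0929878 = 0.437954.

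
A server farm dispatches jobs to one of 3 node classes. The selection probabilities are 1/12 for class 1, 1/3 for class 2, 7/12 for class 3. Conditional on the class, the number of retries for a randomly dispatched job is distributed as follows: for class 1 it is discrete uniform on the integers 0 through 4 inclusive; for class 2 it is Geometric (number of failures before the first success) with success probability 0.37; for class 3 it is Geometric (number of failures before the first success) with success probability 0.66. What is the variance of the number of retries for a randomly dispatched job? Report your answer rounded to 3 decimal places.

2.540

Per component, 1: μ=2, E[X²]=6; 2: μ=1.7027, E[X²]=7.5011; 3: μ=0.515152, E[X²]=1.04591.
E[X] = 0.0833333·2 + 0.333333·1.7027 + 0.583333·0.515152 = 1.03474.
E[X²] = 0.0833333·6 + 0.333333·7.5011 + 0.583333·1.04591 = 3.61048.
Var(X) = E[X²] − (E[X])² = 3.61048 − 1.07069 = 2.5398.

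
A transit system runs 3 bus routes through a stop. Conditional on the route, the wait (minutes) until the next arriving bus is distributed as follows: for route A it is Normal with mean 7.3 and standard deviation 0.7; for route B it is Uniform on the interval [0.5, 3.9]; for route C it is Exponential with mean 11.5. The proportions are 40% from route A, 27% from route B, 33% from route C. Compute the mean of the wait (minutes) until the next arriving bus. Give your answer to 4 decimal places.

7.3090

Component means — A: 7.3; B: 2.2; C: 11.5.
E[X] = 0.4·7.3 + 0.27·2.2 + 0.33·11.5 = 7.309.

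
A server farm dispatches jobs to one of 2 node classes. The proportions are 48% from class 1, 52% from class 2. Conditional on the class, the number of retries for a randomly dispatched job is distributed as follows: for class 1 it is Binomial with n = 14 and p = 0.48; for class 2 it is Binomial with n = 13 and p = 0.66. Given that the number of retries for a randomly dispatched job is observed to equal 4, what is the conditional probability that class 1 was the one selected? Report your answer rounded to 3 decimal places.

0.896

Likelihoods P(X=4 | ·): 1: 0.0768126; 2: 0.00823744.
Posterior ∝ prior × likelihood. Numerator for 1: 0.48·0.0768126 = 0.03687.
Normalizing constant: 0.48·0.0768126 + 0.52·0.00823744 = 0.0411535.
P(1 | observation) = 0.03687 / 0.0411535 = 0.895915.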